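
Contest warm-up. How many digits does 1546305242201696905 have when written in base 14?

16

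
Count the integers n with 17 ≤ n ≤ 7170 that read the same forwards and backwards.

The integers in [17, 7170] that read the same forwards and backwards: 22, 33, 44, 55, 66, 77, …, 7007, 7117.
160 qualify.

160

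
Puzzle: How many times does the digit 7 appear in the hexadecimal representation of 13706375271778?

2

13706375271778 in base 16 is C7743A11562.
The digit 7 appears 2 times.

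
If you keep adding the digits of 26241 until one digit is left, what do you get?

6

2+6+2+4+1 = 15
1+5 = 6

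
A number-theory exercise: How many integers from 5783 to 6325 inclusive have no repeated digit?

The integers in [5783, 6325] that have no repeated digit: 5783, 5784, 5786, 5789, 5790, 5791, …, 6324, 6325.
309 qualify.

309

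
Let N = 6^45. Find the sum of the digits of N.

162

6^45 = 103945637534048876111514866313854976
Sum of its 36 digits: 162.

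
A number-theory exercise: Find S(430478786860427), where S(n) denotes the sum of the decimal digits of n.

74

4+3+0+4+7+8+7+8+6+8+6+0+4+2+7 = 74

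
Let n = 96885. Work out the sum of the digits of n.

36

9+6+8+8+5 = 36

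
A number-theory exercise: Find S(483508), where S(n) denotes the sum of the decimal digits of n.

4+8+3+5+0+8 = 28

28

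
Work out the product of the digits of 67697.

15876

6×7×6×9×7 = 15876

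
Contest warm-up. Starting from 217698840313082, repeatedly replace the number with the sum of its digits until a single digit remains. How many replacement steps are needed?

2

217698840313082 → 62 → 8 (2 steps)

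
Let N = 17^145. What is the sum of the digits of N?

17^145 = 26007200141556108996232824997561595292675382110218055410968045983552367730169977517516508414014946246907272079097421512285735186598039589434676639371939331637248847378464973738257
Sum of its 179 digits: 827.

827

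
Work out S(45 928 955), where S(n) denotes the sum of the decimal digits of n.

4+5+9+2+8+9+5+5 = 47

47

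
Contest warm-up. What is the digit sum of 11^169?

11^169 = 98938151438249430941915286789666976426115362361292597779976852569436021267095929177956925948888504616153037897686756194696095366301549548078466919191141186807381845681690725291
Sum of its 176 digits: 893.

893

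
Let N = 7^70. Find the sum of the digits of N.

259

7^70 = 143503601609868434285603076356671071740077383739246066639249
Sum of its 60 digits: 259.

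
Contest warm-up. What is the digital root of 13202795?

2

1+3+2+0+2+7+9+5 = 29
2+9 = 11
1+1 = 2
(Equivalently, 13202795 mod 9 = 2.)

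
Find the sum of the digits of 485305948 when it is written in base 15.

485305948 in base 15 is 2C91454D.
Digit sum: 2+12+9+1+4+5+4+13 = 50.

50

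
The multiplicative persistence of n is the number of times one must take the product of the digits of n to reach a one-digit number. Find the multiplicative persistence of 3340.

1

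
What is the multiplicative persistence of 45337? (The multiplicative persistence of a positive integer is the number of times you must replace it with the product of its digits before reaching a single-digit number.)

2

45337 → 1260 → 0 (2 steps)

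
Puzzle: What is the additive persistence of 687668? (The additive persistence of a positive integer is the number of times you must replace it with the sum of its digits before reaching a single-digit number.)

2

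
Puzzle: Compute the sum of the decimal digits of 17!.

17! = 355687428096000
Sum of its 15 digits: 63.

63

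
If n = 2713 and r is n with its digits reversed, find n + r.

Reverse of 2713 is 3172.
2713 + 3172 = 5885

5885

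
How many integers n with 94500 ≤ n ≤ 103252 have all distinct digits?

1727

The integers in [94500, 103252] that have all distinct digits: 94501, 94502, 94503, 94506, 94507, 94508, …, 103248, 103249.
1727 qualify.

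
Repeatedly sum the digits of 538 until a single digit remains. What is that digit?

5+3+8 = 16
1+6 = 7

7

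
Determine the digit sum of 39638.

29

3+9+6+3+8 = 29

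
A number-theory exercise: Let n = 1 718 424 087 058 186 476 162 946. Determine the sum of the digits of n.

115

1+7+1+8+4+2+4+0+8+7+0+5+8+1+8+6+4+7+6+1+6+2+9+4+6 = 115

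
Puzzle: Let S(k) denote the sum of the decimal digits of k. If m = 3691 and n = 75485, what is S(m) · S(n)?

551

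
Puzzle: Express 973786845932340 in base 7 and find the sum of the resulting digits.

973786845932340 in base 7 is 412053530554034046.
Digit sum: 4+1+2+0+5+3+5+3+0+5+5+4+0+3+4+0+4+6 = 54.

54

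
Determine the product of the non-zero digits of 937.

9×3×7 = 189

189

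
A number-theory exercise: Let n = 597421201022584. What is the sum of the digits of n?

5+9+7+4+2+1+2+0+1+0+2+2+5+8+4 = 52

52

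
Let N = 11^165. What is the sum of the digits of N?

11^165 = 6757608868127138237956101822940166411181979534273109608631709075161260929382960807182359534791920266112494904561625312116392006440922720311349424164410981955288699247434651
Sum of its 172 digits: 728.

728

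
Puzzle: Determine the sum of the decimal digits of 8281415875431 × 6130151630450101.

129

8281415875431 × 6130151630450101 = 50766335031208695169477368531
Sum of its 29 digits: 129.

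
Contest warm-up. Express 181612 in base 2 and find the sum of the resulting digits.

181612 in base 2 is 101100010101101100.
Digit sum: 1+0+1+1+0+0+0+1+0+1+0+1+1+0+1+1+0+0 = 9.

9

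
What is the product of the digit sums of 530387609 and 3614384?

1189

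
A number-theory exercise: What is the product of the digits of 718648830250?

0

7×1×8×6×4×8×8×3×0×2×5×0 = 0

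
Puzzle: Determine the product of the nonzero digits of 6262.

6×2×6×2 = 144

144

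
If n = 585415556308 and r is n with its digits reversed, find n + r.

1389071070893

Reverse of 585415556308 is 803655514585.
585415556308 + 803655514585 = 1389071070893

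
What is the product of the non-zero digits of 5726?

5×7×2×6 = 420

420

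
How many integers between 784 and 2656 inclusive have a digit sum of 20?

85

The integers in [784, 2656] that have a digit sum of 20: 785, 794, 839, 848, 857, 866, …, 2639, 2648.
85 qualify.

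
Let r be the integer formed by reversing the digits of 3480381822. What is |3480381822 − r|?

1198550979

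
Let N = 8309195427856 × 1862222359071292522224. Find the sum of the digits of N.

159

8309195427856 × 1862222359071292522224 = 15473569511646398132007983068671744
Sum of its 35 digits: 159.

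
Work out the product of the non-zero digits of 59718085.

5×9×7×1×8×8×5 = 100800

100800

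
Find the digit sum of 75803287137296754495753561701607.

150

7+5+8+0+3+2+8+7+1+3+7+2+9+6+7+5+4+4+9+5+7+5+3+5+6+1+7+0+1+6+0+7 = 150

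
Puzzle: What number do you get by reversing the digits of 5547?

7455

Reversing 5547 gives 7455.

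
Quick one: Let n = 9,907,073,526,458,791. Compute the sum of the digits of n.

9+9+0+7+0+7+3+5+2+6+4+5+8+7+9+1 = 82

82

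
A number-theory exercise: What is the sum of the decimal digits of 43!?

180

43! = 60415263063373835637355132068513997507264512000000000
Sum of its 53 digits: 180.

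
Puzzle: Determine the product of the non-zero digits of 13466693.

69984

1×3×4×6×6×6×9×3 = 69984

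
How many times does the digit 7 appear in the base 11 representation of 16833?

1

16833 in base 11 is 11713.
The digit 7 appears 1 time.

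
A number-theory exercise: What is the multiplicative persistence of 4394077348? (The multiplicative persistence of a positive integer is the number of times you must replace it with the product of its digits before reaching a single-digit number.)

4394077348 → 0 (1 step)

1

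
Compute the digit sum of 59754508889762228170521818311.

5+9+7+5+4+5+0+8+8+8+9+7+6+2+2+2+8+1+7+0+5+2+1+8+1+8+3+1+1 = 133

133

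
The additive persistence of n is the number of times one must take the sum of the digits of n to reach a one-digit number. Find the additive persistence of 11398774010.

2

11398774010 → 41 → 5 (2 steps)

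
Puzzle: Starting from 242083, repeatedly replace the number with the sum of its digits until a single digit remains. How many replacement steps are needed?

3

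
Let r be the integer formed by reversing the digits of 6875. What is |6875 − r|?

1089

Reverse of 6875 is 5786.
|6875 − 5786| = 1089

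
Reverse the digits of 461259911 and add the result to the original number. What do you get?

581212075

Reverse of 461259911 is 119952164.
461259911 + 119952164 = 581212075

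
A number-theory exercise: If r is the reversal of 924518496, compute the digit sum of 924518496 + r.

42

Reversal of 924518496 is 694815429; 924518496 + 694815429 = 1619333925.
Digit sum of 1619333925: 1+6+1+9+3+3+3+9+2+5 = 42.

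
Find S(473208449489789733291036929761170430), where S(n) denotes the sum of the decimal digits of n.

169

4+7+3+2+0+8+4+4+9+4+8+9+7+8+9+7+3+3+2+9+1+0+3+6+9+2+9+7+6+1+1+7+0+4+3+0 = 169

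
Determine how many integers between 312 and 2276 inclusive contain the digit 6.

539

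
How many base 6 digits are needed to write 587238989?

587238989 in base 6 is 134134323005, which has 12 digits.

12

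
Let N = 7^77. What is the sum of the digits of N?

7^77 = 118181386580595879976868414312001964434038548836769923458287039207
Sum of its 66 digits: 319.

319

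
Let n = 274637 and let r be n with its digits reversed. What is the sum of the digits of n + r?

Reversal of 274637 is 736472; 274637 + 736472 = 1011109.
Digit sum of 1011109: 1+0+1+1+1+0+9 = 13.

13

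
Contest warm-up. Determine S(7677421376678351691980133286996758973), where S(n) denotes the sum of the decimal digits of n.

7+6+7+7+4+2+1+3+7+6+6+7+8+3+5+1+6+9+1+9+8+0+1+3+3+2+8+6+9+9+6+7+5+8+9+7+3 = 199

199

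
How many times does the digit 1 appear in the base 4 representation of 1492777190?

4

1492777190 in base 4 is 1120332133203212.
The digit 1 appears 4 times.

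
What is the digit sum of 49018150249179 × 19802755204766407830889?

150

49018150249179 × 19802755204766407830889 = 970694429974951233184180372243090131
Sum of its 36 digits: 150.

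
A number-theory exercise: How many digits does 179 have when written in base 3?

5

179 in base 3 is 20122, which has 5 digits.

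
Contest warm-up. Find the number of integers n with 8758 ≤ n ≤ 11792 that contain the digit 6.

825

The integers in [8758, 11792] that contain the digit 6: 8760, 8761, 8762, 8763, 8764, 8765, …, 11776, 11786.
825 qualify.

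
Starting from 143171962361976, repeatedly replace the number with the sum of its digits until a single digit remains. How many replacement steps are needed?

3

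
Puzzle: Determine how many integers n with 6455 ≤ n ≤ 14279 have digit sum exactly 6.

55

The integers in [6455, 14279] that have digit sum exactly 6: 10005, 10014, 10023, 10032, 10041, 10050, …, 14010, 14100.
55 qualify.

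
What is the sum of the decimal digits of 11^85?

11^85 = 32989690295920386835890134305346271024600891770176817346352641662914097799127234258677851
Sum of its 89 digits: 407.

407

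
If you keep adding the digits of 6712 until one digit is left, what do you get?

6+7+1+2 = 16
1+6 = 7

7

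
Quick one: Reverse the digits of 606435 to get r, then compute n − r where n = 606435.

Reverse of 606435 is 534606.
606435 − 534606 = 71829

71829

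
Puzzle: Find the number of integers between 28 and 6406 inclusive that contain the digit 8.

1700

The integers in [28, 6406] that contain the digit 8: 28, 38, 48, 58, 68, 78, …, 6389, 6398.
1700 qualify.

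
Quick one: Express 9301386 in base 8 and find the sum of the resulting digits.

9301386 in base 8 is 43366612.
Digit sum: 4+3+3+6+6+6+1+2 = 31.

31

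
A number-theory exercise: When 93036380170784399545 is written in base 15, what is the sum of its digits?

93036380170784399545 in base 15 is E26E396EEC6A69CEA.
Digit sum: 14+2+6+14+3+9+6+14+14+12+6+10+6+9+12+14+10 = 161.

161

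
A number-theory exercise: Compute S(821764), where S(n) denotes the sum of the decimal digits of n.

8+2+1+7+6+4 = 28

28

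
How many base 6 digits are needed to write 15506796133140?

17

15506796133140 in base 6 is 52551420201330340, which has 17 digits.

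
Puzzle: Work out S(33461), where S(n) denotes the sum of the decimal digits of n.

17

3+3+4+6+1 = 17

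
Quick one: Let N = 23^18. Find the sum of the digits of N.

23^18 = 3244150909895248285300369
Sum of its 25 digits: 109.

109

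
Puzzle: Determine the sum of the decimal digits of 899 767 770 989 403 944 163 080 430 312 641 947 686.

8+9+9+7+6+7+7+7+0+9+8+9+4+0+3+9+4+4+1+6+3+0+8+0+4+3+0+3+1+2+6+4+1+9+4+7+6+8+6 = 192

192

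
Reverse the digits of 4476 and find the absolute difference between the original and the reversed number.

Reverse of 4476 is 6744.
|4476 − 6744| = 2268

2268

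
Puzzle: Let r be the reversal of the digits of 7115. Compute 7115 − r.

1998

Reverse of 7115 is 5117.
7115 − 5117 = 1998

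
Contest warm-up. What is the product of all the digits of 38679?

9072

3×8×6×7×9 = 9072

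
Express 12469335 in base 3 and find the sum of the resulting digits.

12469335 in base 3 is 212110111201020.
Digit sum: 2+1+2+1+1+0+1+1+1+2+0+1+0+2+0 = 15.

15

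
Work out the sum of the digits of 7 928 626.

40

7+9+2+8+6+2+6 = 40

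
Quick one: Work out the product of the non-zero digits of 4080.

4×8 = 32

32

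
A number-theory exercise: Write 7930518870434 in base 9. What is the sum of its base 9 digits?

7930518870434 in base 9 is 31064044338365.
Digit sum: 3+1+0+6+4+0+4+4+3+3+8+3+6+5 = 50.

50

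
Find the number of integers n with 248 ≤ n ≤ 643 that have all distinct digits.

294

The integers in [248, 643] that have all distinct digits: 248, 249, 250, 251, 253, 254, …, 642, 643.
294 qualify.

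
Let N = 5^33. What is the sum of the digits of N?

5^33 = 116415321826934814453125
Sum of its 24 digits: 89.

89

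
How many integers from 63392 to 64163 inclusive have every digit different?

The integers in [63392, 64163] that have every digit different: 63401, 63402, 63405, 63407, 63408, 63409, …, 64158, 64159.
276 qualify.

276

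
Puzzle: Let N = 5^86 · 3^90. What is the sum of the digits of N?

5^86 · 3^90 = 11280628516548910988360566188721927107714263069858778377316439224531396945394590147770941257476806640625
Sum of its 104 digits: 486.

486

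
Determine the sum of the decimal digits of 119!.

774

119! = 55745857612076058813234317117419771556272886109483581752463927935846946310374691578057284710599874844234646982443450754604453404911734348832487342619913750049708004343808000000000000000000000000000
Sum of its 197 digits: 774.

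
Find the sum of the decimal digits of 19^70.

19^70 = 325650737981196211817040643482760123711113829069928887581850461693742906986845870061444601
Sum of its 90 digits: 397.

397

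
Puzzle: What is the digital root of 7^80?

4

The digital root of n equals n mod 9 (or 9 when 9 | n), so we need 7^80 mod 9.
7^80 ≡ 4 (mod 9), so the digital root is 4.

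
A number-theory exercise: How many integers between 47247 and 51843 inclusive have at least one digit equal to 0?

The integers in [47247, 51843] that have at least one digit equal to 0: 47250, 47260, 47270, 47280, 47290, 47300, …, 51830, 51840.
1927 qualify.

1927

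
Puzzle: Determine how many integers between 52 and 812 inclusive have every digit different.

The integers in [52, 812] that have every digit different: 52, 53, 54, 56, 57, 58, …, 810, 812.
557 qualify.

557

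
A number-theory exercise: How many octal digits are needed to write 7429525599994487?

7429525599994487 in base 8 is 323121647217141167, which has 18 digits.

18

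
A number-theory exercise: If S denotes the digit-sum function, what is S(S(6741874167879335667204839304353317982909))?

17

First digit sum: 197.
1+9+7 = 17.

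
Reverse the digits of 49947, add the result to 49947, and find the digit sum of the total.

Reversal of 49947 is 74994; 49947 + 74994 = 124941.
Digit sum of 124941: 1+2+4+9+4+1 = 21.

21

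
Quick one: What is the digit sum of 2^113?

2^113 = 10384593717069655257060992658440192
Sum of its 35 digits: 158.

158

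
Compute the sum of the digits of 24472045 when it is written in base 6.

20

24472045 in base 6 is 2232304301.
Digit sum: 2+2+3+2+3+0+4+3+0+1 = 20.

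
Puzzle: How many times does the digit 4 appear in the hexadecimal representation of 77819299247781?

1

77819299247781 in base 16 is 46C6B7B036A5.
The digit 4 appears 1 time.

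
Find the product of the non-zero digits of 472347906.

254016

4×7×2×3×4×7×9×6 = 254016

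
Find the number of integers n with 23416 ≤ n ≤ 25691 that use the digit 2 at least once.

2276

The integers in [23416, 25691] that use the digit 2 at least once: 23416, 23417, 23418, 23419, 23420, 23421, …, 25690, 25691.
2276 qualify.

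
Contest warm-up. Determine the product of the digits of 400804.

0

4×0×0×8×0×4 = 0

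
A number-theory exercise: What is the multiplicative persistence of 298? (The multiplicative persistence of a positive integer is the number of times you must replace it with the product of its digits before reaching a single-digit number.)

3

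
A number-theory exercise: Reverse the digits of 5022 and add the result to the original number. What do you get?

Reverse of 5022 is 2205.
5022 + 2205 = 7227

7227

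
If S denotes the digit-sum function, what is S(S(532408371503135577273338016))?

First digit sum: 102.
1+0+2 = 3.

3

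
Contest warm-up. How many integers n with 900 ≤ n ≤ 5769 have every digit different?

2466

The integers in [900, 5769] that have every digit different: 901, 902, 903, 904, 905, 906, …, 5768, 5769.
2466 qualify.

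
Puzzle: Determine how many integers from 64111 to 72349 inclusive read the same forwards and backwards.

83

The integers in [64111, 72349] that read the same forwards and backwards: 64146, 64246, 64346, 64446, 64546, 64646, …, 72227, 72327.
83 qualify.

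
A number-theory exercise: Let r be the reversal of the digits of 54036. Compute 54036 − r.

Reverse of 54036 is 63045.
54036 − 63045 = -9009

-9009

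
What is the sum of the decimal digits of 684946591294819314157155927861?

6+8+4+9+4+6+5+9+1+2+9+4+8+1+9+3+1+4+1+5+7+1+5+5+9+2+7+8+6+1 = 150

150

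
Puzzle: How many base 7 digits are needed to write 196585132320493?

196585132320493 in base 7 is 56256543561054130, which has 17 digits.

17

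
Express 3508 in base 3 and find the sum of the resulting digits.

3508 in base 3 is 11210221.
Digit sum: 1+1+2+1+0+2+2+1 = 10.

10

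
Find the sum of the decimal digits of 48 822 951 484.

4+8+8+2+2+9+5+1+4+8+4 = 55

55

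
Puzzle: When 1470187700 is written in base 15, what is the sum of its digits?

44

1470187700 in base 15 is 8910B285.
Digit sum: 8+9+1+0+11+2+8+5 = 44.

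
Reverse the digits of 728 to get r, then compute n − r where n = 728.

Reverse of 728 is 827.
728 − 827 = -99

-99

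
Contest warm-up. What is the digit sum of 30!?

30! = 265252859812191058636308480000000
Sum of its 33 digits: 117.

117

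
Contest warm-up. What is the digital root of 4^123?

The digital root of n equals n mod 9 (or 9 when 9 | n), so we need 4^123 mod 9.
4^123 ≡ 1 (mod 9), so the digital root is 1.

1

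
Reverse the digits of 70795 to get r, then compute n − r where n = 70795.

11088

Reverse of 70795 is 59707.
70795 − 59707 = 11088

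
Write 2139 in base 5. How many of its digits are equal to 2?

2

2139 in base 5 is 32024.
The digit 2 appears 2 times.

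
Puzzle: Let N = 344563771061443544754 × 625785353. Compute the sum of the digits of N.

120

344563771061443544754 × 625785353 = 215622961104696633343453188162
Sum of its 30 digits: 120.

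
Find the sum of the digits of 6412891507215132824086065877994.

6+4+1+2+8+9+1+5+0+7+2+1+5+1+3+2+8+2+4+0+8+6+0+6+5+8+7+7+9+9+4 = 140

140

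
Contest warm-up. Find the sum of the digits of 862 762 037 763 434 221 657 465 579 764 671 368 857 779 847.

8+6+2+7+6+2+0+3+7+7+6+3+4+3+4+2+2+1+6+5+7+4+6+5+5+7+9+7+6+4+6+7+1+3+6+8+8+5+7+7+7+9+8+4+7 = 237

237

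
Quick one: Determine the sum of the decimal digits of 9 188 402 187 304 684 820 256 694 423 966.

145

9+1+8+8+4+0+2+1+8+7+3+0+4+6+8+4+8+2+0+2+5+6+6+9+4+4+2+3+9+6+6 = 145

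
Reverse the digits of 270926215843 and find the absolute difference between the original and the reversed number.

Reverse of 270926215843 is 348512629072.
|270926215843 − 348512629072| = 77586413229

77586413229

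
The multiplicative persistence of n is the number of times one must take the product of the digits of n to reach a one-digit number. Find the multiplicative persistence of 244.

244 → 32 → 6 (2 steps)

2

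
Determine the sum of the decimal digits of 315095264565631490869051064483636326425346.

3+1+5+0+9+5+2+6+4+5+6+5+6+3+1+4+9+0+8+6+9+0+5+1+0+6+4+4+8+3+6+3+6+3+2+6+4+2+5+3+4+6 = 178

178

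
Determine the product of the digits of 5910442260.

0

5×9×1×0×4×4×2×2×6×0 = 0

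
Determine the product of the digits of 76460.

0

7×6×4×6×0 = 0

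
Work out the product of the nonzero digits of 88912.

1152

8×8×9×1×2 = 1152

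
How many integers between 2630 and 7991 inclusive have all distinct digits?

The integers in [2630, 7991] that have all distinct digits: 2630, 2631, 2634, 2635, 2637, 2638, …, 7985, 7986.
2730 qualify.

2730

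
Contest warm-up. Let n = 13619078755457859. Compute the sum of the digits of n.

1+3+6+1+9+0+7+8+7+5+5+4+5+7+8+5+9 = 90

90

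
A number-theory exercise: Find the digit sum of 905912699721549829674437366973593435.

191

9+0+5+9+1+2+6+9+9+7+2+1+5+4+9+8+2+9+6+7+4+4+3+7+3+6+6+9+7+3+5+9+3+4+3+5 = 191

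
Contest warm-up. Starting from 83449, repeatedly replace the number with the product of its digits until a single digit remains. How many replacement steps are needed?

3

83449 → 3456 → 360 → 0 (3 steps)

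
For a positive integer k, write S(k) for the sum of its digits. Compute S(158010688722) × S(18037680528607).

S(158010688722) = 1+5+8+0+1+0+6+8+8+7+2+2 = 48.
S(18037680528607) = 1+8+0+3+7+6+8+0+5+2+8+6+0+7 = 61.
48 · 61 = 2928.

2928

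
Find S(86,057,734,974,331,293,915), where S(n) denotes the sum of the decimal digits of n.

8+6+0+5+7+7+3+4+9+7+4+3+3+1+2+9+3+9+1+5 = 96

96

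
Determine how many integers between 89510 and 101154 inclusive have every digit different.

3144

The integers in [89510, 101154] that have every digit different: 89510, 89512, 89513, 89514, 89516, 89517, …, 98764, 98765.
3144 qualify.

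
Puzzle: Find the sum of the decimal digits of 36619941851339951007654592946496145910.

179

3+6+6+1+9+9+4+1+8+5+1+3+3+9+9+5+1+0+0+7+6+5+4+5+9+2+9+4+6+4+9+6+1+4+5+9+1+0 = 179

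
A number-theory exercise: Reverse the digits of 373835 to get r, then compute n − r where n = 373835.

Reverse of 373835 is 538373.
373835 − 538373 = -164538

-164538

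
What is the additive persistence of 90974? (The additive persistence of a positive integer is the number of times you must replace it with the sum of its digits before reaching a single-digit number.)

90974 → 29 → 11 → 2 (3 steps)

3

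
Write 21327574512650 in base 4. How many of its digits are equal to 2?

21327574512650 in base 4 is 10312112312200023100022.
The digit 2 appears 7 times.

7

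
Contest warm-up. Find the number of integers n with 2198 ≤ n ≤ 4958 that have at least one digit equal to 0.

690

The integers in [2198, 4958] that have at least one digit equal to 0: 2200, 2201, 2202, 2203, 2204, 2205, …, 4940, 4950.
690 qualify.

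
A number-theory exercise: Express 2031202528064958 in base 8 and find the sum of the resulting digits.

73

2031202528064958 in base 8 is 71565706111572676.
Digit sum: 7+1+5+6+5+7+0+6+1+1+1+5+7+2+6+7+6 = 73.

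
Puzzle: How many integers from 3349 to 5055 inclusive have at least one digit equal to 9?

486

The integers in [3349, 5055] that have at least one digit equal to 9: 3349, 3359, 3369, 3379, 3389, 3390, …, 5039, 5049.
486 qualify.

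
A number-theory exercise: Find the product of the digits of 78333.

7×8×3×3×3 = 1512

1512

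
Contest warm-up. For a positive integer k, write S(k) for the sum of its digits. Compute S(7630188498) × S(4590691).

S(7630188498) = 7+6+3+0+1+8+8+4+9+8 = 54.
S(4590691) = 4+5+9+0+6+9+1 = 34.
54 · 34 = 1836.

1836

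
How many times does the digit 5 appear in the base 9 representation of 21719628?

1

21719628 in base 9 is 44773650.
The digit 5 appears 1 time.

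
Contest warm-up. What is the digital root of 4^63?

1

The digital root of n equals n mod 9 (or 9 when 9 | n), so we need 4^63 mod 9.
4^63 ≡ 1 (mod 9), so the digital root is 1.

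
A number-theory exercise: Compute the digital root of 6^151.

The digital root of n equals n mod 9 (or 9 when 9 | n), so we need 6^151 mod 9.
6^151 ≡ 0 (mod 9), so the digital root is 9.

9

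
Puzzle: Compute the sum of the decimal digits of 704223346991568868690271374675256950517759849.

230

7+0+4+2+2+3+3+4+6+9+9+1+5+6+8+8+6+8+6+9+0+2+7+1+3+7+4+6+7+5+2+5+6+9+5+0+5+1+7+7+5+9+8+4+9 = 230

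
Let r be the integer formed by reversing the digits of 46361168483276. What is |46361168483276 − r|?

Reverse of 46361168483276 is 67238486116364.
|46361168483276 − 67238486116364| = 20877317633088

20877317633088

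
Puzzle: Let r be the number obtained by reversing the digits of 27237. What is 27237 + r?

Reverse of 27237 is 73272.
27237 + 73272 = 100509

100509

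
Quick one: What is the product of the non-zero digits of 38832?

1152

3×8×8×3×2 = 1152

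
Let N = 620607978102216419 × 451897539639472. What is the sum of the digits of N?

152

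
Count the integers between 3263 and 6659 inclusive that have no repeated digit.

The integers in [3263, 6659] that have no repeated digit: 3264, 3265, 3267, 3268, 3269, 3270, …, 6597, 6598.
1706 qualify.

1706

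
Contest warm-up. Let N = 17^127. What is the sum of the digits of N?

17^127 = 1849324039132269838857813641362834929307348126285998933608458551352454843869502160366132449748787432695987077039664612181399115898708880371971190911115999473
Sum of its 157 digits: 755.

755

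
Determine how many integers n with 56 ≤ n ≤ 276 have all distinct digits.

166

The integers in [56, 276] that have all distinct digits: 56, 57, 58, 59, 60, 61, …, 275, 276.
166 qualify.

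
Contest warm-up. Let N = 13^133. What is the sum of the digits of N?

13^133 = 14271376276164604420193286714828883608207728770201760647866120065582994888986242465012563473349463772788717720324507874983163683035744195473537090653
Sum of its 149 digits: 679.

679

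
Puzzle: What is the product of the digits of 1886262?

9216

1×8×8×6×2×6×2 = 9216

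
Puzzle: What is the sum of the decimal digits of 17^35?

17^35 = 11633549665058175578832094238737833478284593
Sum of its 44 digits: 215.

215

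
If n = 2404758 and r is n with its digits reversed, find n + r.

10978800

Reverse of 2404758 is 8574042.
2404758 + 8574042 = 10978800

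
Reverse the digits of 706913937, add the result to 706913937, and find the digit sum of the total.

Reversal of 706913937 is 739319607; 706913937 + 739319607 = 1446233544.
Digit sum of 1446233544: 1+4+4+6+2+3+3+5+4+4 = 36.

36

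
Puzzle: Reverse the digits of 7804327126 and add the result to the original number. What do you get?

14021561213

Reverse of 7804327126 is 6217234087.
7804327126 + 6217234087 = 14021561213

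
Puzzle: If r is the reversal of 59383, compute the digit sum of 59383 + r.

38

Reversal of 59383 is 38395; 59383 + 38395 = 97778.
Digit sum of 97778: 9+7+7+7+8 = 38.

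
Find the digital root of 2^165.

The digital root of n equals n mod 9 (or 9 when 9 | n), so we need 2^165 mod 9.
2^165 ≡ 8 (mod 9), so the digital root is 8.

8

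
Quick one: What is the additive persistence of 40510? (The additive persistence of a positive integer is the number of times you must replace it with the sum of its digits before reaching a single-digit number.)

40510 → 10 → 1 (2 steps)

2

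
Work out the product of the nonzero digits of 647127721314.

6×4×7×1×2×7×7×2×1×3×1×4 = 395136

395136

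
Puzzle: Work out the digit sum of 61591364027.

44

6+1+5+9+1+3+6+4+0+2+7 = 44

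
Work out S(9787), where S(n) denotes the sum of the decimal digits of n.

31

9+7+8+7 = 31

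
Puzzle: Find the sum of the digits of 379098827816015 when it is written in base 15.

97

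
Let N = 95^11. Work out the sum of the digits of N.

110

95^11 = 5688000922764599609375
Sum of its 22 digits: 110.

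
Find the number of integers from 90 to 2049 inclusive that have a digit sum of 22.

The integers in [90, 2049] that have a digit sum of 22: 499, 589, 598, 679, 688, 697, …, 1984, 1993.
49 qualify.

49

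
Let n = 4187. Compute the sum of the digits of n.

20

4+1+8+7 = 20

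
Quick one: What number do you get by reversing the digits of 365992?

299563

Reversing 365992 gives 299563.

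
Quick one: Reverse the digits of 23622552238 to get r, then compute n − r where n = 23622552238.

Reverse of 23622552238 is 83225522632.
23622552238 − 83225522632 = -59602970394

-59602970394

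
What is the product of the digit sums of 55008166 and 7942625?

S(55008166) = 5+5+0+0+8+1+6+6 = 31.
S(7942625) = 7+9+4+2+6+2+5 = 35.
31 · 35 = 1085.

1085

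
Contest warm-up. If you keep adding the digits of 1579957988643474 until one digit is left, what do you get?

1+5+7+9+9+5+7+9+8+8+6+4+3+4+7+4 = 96
9+6 = 15
1+5 = 6

6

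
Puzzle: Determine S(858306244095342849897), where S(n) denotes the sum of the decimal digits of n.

108

8+5+8+3+0+6+2+4+4+0+9+5+3+4+2+8+4+9+8+9+7 = 108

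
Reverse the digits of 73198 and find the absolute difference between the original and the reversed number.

Reverse of 73198 is 89137.
|73198 − 89137| = 15939

15939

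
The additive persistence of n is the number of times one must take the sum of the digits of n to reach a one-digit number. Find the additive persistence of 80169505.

80169505 → 34 → 7 (2 steps)

2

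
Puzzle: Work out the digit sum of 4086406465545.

57

4+0+8+6+4+0+6+4+6+5+5+4+5 = 57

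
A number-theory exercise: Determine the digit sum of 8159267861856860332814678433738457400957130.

8+1+5+9+2+6+7+8+6+1+8+5+6+8+6+0+3+3+2+8+1+4+6+7+8+4+3+3+7+3+8+4+5+7+4+0+0+9+5+7+1+3+0 = 201

201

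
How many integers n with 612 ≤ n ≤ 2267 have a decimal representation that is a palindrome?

52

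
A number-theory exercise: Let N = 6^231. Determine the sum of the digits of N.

810

6^231 = 566159551582825161743621404474404760031142448407527580407064693864409775046008707686153584777361889405985989370510938768427806052676828062427197896352669811974404740004068150214656
Sum of its 180 digits: 810.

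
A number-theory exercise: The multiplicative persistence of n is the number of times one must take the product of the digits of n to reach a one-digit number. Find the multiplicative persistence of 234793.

234793 → 4536 → 360 → 0 (3 steps)

3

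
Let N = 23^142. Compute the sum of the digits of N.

23^142 = 23192774984369078750237734279529478056786508400568760494458054531175748781538547983737719432314390376285239093373327480102096981869490207569279694674667900572850858333516312349602671597295286129
Sum of its 194 digits: 931.

931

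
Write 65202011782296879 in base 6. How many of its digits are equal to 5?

65202011782296879 in base 6 is 2550001034411304233503.
The digit 5 appears 3 times.

3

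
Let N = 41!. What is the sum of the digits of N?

41! = 33452526613163807108170062053440751665152000000000
Sum of its 50 digits: 144.

144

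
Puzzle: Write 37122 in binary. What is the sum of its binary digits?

4

37122 in base 2 is 1001000100000010.
Digit sum: 1+0+0+1+0+0+0+1+0+0+0+0+0+0+1+0 = 4.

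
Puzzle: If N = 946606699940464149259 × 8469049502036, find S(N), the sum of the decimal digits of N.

946606699940464149259 × 8469049502036 = 8016859000754729174128644328391324
Sum of its 34 digits: 143.

143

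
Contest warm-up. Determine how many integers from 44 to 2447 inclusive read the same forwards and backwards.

111

The integers in [44, 2447] that read the same forwards and backwards: 44, 55, 66, 77, 88, 99, …, 2332, 2442.
111 qualify.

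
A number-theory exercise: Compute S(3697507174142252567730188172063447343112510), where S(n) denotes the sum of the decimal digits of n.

3+6+9+7+5+0+7+1+7+4+1+4+2+2+5+2+5+6+7+7+3+0+1+8+8+1+7+2+0+6+3+4+4+7+3+4+3+1+1+2+5+1+0 = 164

164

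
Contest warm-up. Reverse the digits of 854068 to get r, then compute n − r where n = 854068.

-6390

Reverse of 854068 is 860458.
854068 − 860458 = -6390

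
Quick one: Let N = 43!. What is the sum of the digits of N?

180

43! = 60415263063373835637355132068513997507264512000000000
Sum of its 53 digits: 180.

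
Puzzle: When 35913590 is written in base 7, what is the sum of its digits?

32

35913590 in base 7 is 614155226.
Digit sum: 6+1+4+1+5+5+2+2+6 = 32.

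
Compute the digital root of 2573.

2+5+7+3 = 17
1+7 = 8

8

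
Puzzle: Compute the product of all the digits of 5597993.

5×5×9×7×9×9×3 = 382725

382725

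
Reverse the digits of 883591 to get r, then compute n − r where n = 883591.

688203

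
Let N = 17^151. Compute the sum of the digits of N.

782

17^151 = 627750587913620348268090553443567838127027230286753917528064566723168141200351214057503430482366332066015316410987469474881280782238055854711178375528302281207977023768167417690366277233
Sum of its 186 digits: 782.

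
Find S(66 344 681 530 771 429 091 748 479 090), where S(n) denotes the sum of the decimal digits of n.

6+6+3+4+4+6+8+1+5+3+0+7+7+1+4+2+9+0+9+1+7+4+8+4+7+9+0+9+0 = 134

134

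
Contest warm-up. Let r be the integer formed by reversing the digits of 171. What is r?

Reversing 171 gives 171.

171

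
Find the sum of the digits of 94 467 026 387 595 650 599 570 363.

133

9+4+4+6+7+0+2+6+3+8+7+5+9+5+6+5+0+5+9+9+5+7+0+3+6+3 = 133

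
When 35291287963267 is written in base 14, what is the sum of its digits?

76

35291287963267 in base 14 is 8A0170BBC547.
Digit sum: 8+10+0+1+7+0+11+11+12+5+4+7 = 76.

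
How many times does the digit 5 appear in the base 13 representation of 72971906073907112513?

1

72971906073907112513 in base 13 is 858818B3C4173861C7.
The digit 5 appears 1 time.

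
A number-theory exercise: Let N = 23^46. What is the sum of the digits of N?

23^46 = 435993943892672664200353461405376235401663658494141675420261489
Sum of its 63 digits: 274.

274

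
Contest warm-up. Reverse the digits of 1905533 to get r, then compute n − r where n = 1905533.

Reverse of 1905533 is 3355091.
1905533 − 3355091 = -1449558

-1449558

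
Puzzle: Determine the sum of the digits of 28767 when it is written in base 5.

28767 in base 5 is 1410032.
Digit sum: 1+4+1+0+0+3+2 = 11.

11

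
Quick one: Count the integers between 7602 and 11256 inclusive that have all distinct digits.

1511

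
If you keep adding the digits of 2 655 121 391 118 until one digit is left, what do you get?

2+6+5+5+1+2+1+3+9+1+1+1+8 = 45
4+5 = 9

9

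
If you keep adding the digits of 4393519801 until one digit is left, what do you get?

7

4+3+9+3+5+1+9+8+0+1 = 43
4+3 = 7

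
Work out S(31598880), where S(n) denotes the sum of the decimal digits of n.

3+1+5+9+8+8+8+0 = 42

42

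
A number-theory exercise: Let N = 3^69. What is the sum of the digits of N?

3^69 = 834385168331080533771857328695283
Sum of its 33 digits: 153.

153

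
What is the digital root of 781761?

7+8+1+7+6+1 = 30
3+0 = 3

3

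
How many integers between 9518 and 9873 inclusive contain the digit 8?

130

The integers in [9518, 9873] that contain the digit 8: 9518, 9528, 9538, 9548, 9558, 9568, …, 9872, 9873.
130 qualify.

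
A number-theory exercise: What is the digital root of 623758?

6+2+3+7+5+8 = 31
3+1 = 4
(Equivalently, 623758 mod 9 = 4.)

4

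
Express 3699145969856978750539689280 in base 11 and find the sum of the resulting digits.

120

3699145969856978750539689280 in base 11 is 31161578592182107A22532928A.
Digit sum: 3+1+1+6+1+5+7+8+5+9+2+1+8+2+1+0+7+10+2+2+5+3+2+9+2+8+10 = 120.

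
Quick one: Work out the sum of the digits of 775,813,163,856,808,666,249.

7+7+5+8+1+3+1+6+3+8+5+6+8+0+8+6+6+6+2+4+9 = 109

109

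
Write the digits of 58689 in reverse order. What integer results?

Reversing 58689 gives 98685.

98685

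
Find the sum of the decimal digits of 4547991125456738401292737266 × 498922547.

159

4547991125456738401292737266 × 498922547 = 2269095316046272461485680569354536502
Sum of its 37 digits: 159.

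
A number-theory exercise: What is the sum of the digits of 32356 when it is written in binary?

9

32356 in base 2 is 111111001100100.
Digit sum: 1+1+1+1+1+1+0+0+1+1+0+0+1+0+0 = 9.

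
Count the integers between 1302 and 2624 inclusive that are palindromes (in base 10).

The integers in [1302, 2624] that are palindromes (in base 10): 1331, 1441, 1551, 1661, 1771, 1881, …, 2442, 2552.
13 qualify.

13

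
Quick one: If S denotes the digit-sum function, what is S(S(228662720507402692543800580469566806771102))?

First digit sum: 171.
1+7+1 = 9.

9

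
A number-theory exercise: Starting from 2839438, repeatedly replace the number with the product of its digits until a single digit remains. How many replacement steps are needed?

4

2839438 → 41472 → 224 → 16 → 6 (4 steps)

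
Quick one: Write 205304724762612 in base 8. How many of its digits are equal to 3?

2

205304724762612 in base 8 is 5653447314127764.
The digit 3 appears 2 times.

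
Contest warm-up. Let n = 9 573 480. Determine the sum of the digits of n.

9+5+7+3+4+8+0 = 36

36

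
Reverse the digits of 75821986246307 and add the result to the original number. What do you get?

Reverse of 75821986246307 is 70364268912857.
75821986246307 + 70364268912857 = 146186255159164

146186255159164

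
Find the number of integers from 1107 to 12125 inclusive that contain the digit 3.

The integers in [1107, 12125] that contain the digit 3: 1113, 1123, 1130, 1131, 1132, 1133, …, 12113, 12123.
3712 qualify.

3712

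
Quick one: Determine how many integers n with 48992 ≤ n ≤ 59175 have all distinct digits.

The integers in [48992, 59175] that have all distinct digits: 49012, 49013, 49015, 49016, 49017, 49018, …, 59173, 59174.
3100 qualify.

3100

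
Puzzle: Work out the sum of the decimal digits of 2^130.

196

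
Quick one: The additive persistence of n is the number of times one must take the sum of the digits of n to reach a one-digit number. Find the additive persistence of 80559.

2

80559 → 27 → 9 (2 steps)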